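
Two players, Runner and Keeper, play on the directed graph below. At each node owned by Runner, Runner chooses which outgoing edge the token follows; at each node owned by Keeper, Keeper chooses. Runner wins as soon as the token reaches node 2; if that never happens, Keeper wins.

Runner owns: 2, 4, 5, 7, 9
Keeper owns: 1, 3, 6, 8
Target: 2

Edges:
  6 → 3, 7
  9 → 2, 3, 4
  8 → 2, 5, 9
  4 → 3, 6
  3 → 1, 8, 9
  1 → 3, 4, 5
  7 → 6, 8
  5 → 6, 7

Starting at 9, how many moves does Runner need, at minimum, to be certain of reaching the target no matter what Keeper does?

1

A0 = {2}
A1: add {9} — 9 (Runner) has 9→2.
A2 = A1; e.g. 1 (Keeper) can still go to 3. Fixed point.
9 enters the attractor at level 1, so Runner can force the target in 1 move from there.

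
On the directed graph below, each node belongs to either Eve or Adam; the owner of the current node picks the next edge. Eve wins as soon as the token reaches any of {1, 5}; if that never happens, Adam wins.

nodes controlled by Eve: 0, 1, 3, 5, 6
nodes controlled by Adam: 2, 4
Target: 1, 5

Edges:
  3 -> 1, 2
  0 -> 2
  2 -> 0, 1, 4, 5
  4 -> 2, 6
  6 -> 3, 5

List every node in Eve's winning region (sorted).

A0 = {1, 5}
A1: add {3, 6} — 3 (Eve) has 3→1; 6 (Eve) has 6→5.
A2 = A1; e.g. 0 (Eve) has no edge into A1. Fixed point.
Eve's winning region = {1, 3, 5, 6}.

1, 3, 5, 6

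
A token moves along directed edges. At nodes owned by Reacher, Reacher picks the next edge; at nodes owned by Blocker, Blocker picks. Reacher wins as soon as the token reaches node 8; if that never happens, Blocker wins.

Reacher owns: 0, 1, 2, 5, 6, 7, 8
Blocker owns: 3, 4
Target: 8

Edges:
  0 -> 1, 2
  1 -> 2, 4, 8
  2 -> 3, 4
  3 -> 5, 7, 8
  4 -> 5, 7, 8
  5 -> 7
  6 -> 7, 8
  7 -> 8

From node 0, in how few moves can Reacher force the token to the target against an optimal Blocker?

2

A0 = {8}
A1: add {1, 6, 7} — 1 (Reacher) has 1→8; 6 (Reacher) has 6→8; 7 (Reacher) has 7→8.
A2: add {0, 5} — 0 (Reacher) has 0→1; 5 (Reacher) has 5→7.
0 enters the attractor at level 2, so Reacher can force the target in 2 moves from there.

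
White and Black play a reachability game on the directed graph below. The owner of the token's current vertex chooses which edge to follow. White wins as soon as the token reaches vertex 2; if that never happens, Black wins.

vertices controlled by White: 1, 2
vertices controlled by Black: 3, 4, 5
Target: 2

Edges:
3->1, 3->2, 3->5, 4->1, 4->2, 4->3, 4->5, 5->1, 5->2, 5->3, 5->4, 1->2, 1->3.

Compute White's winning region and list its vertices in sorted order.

A0 = {2}
A1: add {1} — 1 (White) has 1→2.
A2 = A1; e.g. 3 (Black) can still go to 5. Fixed point.
White's winning region = {1, 2}.

1, 2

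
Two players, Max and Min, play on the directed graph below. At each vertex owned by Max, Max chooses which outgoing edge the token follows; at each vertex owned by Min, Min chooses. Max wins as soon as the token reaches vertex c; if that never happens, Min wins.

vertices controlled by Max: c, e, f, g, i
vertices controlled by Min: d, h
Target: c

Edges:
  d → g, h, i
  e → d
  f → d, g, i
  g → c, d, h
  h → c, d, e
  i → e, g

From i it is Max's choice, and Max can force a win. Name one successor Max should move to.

A0 = {c}
A1: add {g} — g (Max) has g→c.
A2: add {f, i} — f (Max) has f→g; i (Max) has i→g.
A3 = A2; e.g. d (Min) can still go to h. Fixed point.
From i, successor g is in the attractor (rank 1); the other successor e is not.

g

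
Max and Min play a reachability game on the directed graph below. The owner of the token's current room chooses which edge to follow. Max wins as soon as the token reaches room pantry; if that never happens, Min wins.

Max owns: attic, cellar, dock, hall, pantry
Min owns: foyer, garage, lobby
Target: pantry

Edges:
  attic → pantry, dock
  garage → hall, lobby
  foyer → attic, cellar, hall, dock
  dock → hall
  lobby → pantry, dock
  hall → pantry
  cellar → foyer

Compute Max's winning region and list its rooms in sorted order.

attic, dock, garage, hall, lobby, pantry

A0 = {pantry}
A1: add {attic, hall} — attic (Max) has attic→pantry; hall (Max) has hall→pantry.
A2: add {dock} — dock (Max) has dock→hall.
A3: add {lobby} — lobby (Min): all of {pantry, dock} already in.
A4: add {garage} — garage (Min): all of {hall, lobby} already in.
A5 = A4; e.g. cellar (Max) has no edge into A4. Fixed point.
Max's winning region = {attic, dock, garage, hall, lobby, pantry}.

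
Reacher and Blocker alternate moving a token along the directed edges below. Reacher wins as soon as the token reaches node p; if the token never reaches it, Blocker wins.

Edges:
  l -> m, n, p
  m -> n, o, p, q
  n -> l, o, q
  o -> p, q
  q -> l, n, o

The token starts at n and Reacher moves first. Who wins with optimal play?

Track states (vertex, player-to-move).
A0 = {(p,Reacher), (p,Blocker)}
A1: add {(l,Reacher), (m,Reacher), (o,Reacher)}.
A2 = A1; e.g. (l,Blocker) stays out. (n,Reacher) never enters ⇒ Blocker avoids the target.

Blocker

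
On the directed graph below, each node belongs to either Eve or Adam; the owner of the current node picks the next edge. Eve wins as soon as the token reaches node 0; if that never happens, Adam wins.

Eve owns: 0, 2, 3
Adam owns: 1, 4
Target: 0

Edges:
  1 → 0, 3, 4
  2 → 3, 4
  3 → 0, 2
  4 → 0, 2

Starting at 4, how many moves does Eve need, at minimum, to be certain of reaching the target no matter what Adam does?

3

A0 = {0}
A1: add {3} — 3 (Eve) has 3→0.
A2: add {2} — 2 (Eve) has 2→3.
A3: add {4} — 4 (Adam): all of {0, 2} already in.
4 enters the attractor at level 3, so Eve can force the target in 3 moves from there.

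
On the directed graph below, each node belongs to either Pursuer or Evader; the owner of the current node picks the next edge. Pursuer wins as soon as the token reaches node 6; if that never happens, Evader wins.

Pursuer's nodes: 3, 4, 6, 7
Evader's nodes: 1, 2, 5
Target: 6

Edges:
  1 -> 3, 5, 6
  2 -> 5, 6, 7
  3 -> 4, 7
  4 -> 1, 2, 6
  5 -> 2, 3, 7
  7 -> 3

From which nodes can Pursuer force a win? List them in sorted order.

A0 = {6}
A1: add {4} — 4 (Pursuer) has 4→6.
A2: add {3} — 3 (Pursuer) has 3→4.
A3: add {7} — 7 (Pursuer) has 7→3.
A4 = A3; e.g. 1 (Evader) can still go to 5. Fixed point.
Pursuer's winning region = {3, 4, 6, 7}.

3, 4, 6, 7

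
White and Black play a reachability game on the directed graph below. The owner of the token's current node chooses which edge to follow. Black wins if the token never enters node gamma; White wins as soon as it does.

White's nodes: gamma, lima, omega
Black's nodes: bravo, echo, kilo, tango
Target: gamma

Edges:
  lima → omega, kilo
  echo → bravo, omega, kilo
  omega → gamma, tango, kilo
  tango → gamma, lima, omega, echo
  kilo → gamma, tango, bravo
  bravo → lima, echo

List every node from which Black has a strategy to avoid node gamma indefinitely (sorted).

A0 = {gamma}
A1: add {omega} — omega (White) has omega→gamma.
A2: add {lima} — lima (White) has lima→omega.
A3 = A2; e.g. tango (Black) can still go to echo. Fixed point.
White's attractor = {gamma, lima, omega}; Black avoids the target exactly from the complement.

bravo, echo, kilo, tango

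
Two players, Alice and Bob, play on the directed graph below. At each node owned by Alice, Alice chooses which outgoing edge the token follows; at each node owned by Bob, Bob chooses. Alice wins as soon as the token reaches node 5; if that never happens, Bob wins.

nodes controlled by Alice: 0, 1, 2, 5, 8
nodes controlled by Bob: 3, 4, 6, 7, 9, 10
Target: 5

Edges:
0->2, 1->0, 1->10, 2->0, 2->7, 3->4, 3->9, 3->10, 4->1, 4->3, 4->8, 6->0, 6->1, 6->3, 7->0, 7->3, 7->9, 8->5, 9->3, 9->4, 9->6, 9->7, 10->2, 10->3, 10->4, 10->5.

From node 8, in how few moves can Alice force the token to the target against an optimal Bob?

A0 = {5}
A1: add {8} — 8 (Alice) has 8→5.
A2 = A1; e.g. 0 (Alice) has no edge into A1. Fixed point.
8 enters the attractor at level 1, so Alice can force the target in 1 move from there.

1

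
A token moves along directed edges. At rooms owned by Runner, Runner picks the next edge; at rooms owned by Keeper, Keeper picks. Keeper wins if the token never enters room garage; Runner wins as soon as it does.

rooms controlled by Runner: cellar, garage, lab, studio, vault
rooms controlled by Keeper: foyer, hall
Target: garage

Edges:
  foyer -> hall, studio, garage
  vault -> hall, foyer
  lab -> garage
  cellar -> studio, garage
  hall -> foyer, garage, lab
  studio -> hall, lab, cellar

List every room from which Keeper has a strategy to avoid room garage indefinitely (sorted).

foyer, hall, vault

A0 = {garage}
A1: add {cellar, lab} — lab (Runner) has lab→garage; cellar (Runner) has cellar→garage.
A2: add {studio} — studio (Runner) has studio→lab.
A3 = A2; e.g. hall (Keeper) can still go to foyer. Fixed point.
Runner's attractor = {cellar, garage, lab, studio}; Keeper avoids the target exactly from the complement.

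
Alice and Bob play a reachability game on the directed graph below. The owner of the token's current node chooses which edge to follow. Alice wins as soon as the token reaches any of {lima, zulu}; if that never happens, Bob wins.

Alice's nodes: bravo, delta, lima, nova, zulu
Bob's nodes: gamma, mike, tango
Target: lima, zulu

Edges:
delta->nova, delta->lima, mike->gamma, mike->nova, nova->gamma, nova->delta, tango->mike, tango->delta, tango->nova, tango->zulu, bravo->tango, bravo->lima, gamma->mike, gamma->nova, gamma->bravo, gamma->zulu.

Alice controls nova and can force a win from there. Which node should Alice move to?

delta

A0 = {lima, zulu}
A1: add {bravo, delta} — delta (Alice) has delta→lima; bravo (Alice) has bravo→lima.
A2: add {nova} — nova (Alice) has nova→delta.
A3 = A2; e.g. mike (Bob) can still go to gamma. Fixed point.
From nova, successor delta is in the attractor (rank 1); the other successor gamma is not.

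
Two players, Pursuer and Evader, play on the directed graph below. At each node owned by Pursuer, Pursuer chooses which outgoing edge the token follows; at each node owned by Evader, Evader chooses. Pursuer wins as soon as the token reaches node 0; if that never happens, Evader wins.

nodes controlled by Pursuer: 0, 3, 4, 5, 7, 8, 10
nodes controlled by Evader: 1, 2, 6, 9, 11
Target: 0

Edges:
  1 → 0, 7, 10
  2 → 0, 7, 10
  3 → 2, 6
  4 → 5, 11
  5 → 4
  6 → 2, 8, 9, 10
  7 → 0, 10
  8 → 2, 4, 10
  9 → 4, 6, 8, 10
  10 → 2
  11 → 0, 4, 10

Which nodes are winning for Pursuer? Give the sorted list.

A0 = {0}
A1: add {7} — 7 (Pursuer) has 7→0.
A2 = A1; e.g. 1 (Evader) can still go to 10. Fixed point.
Pursuer's winning region = {0, 7}.

0, 7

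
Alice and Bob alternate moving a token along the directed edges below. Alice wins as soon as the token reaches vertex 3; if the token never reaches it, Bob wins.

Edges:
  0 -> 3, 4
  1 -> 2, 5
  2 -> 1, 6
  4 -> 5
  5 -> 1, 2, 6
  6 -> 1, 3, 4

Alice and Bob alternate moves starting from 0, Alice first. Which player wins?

Track states (vertex, player-to-move).
A0 = {(3,Alice), (3,Bob)}
A1: add {(0,Alice), (6,Alice)}.
(0,Alice) ∈ A1 ⇒ Alice forces the target.

Alice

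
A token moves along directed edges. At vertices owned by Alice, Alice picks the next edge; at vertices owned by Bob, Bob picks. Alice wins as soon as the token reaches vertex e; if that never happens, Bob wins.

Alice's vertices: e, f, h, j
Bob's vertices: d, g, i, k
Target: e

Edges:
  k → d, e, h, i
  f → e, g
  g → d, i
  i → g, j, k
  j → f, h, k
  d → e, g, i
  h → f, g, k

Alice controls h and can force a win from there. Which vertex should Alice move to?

A0 = {e}
A1: add {f} — f (Alice) has f→e.
A2: add {h, j} — h (Alice) has h→f; j (Alice) has j→f.
A3 = A2; e.g. d (Bob) can still go to g. Fixed point.
From h, successor f is in the attractor (rank 1); the other successors g, k are not.

f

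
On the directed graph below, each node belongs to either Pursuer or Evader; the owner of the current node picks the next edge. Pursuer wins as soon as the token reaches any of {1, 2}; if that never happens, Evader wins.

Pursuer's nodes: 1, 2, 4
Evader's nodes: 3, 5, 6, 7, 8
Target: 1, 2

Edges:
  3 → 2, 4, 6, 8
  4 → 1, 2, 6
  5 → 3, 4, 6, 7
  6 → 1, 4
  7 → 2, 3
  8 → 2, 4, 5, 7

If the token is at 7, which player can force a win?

Evader

A0 = {1, 2}
A1: add {4} — 4 (Pursuer) has 4→1.
A2: add {6} — 6 (Evader): all of {1, 4} already in.
A3 = A2; e.g. 3 (Evader) can still go to 8. Fixed point.
7 never enters the attractor, so Evader can avoid the target forever.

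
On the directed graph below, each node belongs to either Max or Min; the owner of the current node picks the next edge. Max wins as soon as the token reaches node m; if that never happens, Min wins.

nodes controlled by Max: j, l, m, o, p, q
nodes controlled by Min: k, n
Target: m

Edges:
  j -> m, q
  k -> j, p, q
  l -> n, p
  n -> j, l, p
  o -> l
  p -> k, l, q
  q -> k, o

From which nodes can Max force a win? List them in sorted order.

j, m

A0 = {m}
A1: add {j} — j (Max) has j→m.
A2 = A1; e.g. k (Min) can still go to p. Fixed point.
Max's winning region = {j, m}.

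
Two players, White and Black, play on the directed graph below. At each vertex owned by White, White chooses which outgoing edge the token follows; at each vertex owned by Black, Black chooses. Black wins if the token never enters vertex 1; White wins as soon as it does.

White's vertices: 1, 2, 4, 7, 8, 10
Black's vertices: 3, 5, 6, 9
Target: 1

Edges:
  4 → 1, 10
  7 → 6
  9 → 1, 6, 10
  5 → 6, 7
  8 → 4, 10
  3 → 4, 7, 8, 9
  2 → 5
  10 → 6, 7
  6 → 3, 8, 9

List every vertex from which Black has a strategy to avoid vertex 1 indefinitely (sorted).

2, 3, 5, 6, 7, 9, 10

A0 = {1}
A1: add {4} — 4 (White) has 4→1.
A2: add {8} — 8 (White) has 8→4.
A3 = A2; e.g. 2 (White) has no edge into A2. Fixed point.
White's attractor = {1, 4, 8}; Black avoids the target exactly from the complement.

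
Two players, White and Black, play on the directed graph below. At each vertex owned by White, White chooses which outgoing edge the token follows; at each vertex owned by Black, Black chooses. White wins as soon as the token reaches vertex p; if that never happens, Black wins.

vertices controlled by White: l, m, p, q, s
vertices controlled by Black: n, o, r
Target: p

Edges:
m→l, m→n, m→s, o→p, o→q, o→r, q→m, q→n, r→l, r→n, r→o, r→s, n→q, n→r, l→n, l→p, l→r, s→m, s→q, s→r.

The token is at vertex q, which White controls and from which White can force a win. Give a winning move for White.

A0 = {p}
A1: add {l} — l (White) has l→p.
A2: add {m} — m (White) has m→l.
A3: add {q, s} — q (White) has q→m; s (White) has s→m.
A4 = A3; e.g. n (Black) can still go to r. Fixed point.
From q, successor m is in the attractor (rank 2); the other successor n is not.

m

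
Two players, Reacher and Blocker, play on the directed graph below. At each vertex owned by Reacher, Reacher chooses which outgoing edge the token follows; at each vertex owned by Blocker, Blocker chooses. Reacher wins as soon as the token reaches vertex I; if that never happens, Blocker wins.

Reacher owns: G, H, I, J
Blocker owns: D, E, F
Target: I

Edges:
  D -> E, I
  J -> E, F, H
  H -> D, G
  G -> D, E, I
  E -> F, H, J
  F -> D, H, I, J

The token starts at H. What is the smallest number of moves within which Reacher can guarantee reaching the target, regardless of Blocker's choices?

A0 = {I}
A1: add {G} — G (Reacher) has G→I.
A2: add {H} — H (Reacher) has H→G.
H enters the attractor at level 2, so Reacher can force the target in 2 moves from there.

2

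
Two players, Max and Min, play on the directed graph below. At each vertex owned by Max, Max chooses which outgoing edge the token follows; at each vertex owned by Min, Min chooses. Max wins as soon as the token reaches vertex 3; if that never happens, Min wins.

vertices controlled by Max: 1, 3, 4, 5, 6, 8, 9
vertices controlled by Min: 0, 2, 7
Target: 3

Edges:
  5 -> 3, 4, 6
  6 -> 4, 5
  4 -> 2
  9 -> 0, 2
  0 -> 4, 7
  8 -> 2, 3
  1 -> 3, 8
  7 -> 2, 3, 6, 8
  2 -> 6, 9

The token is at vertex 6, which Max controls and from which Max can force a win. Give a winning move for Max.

5

A0 = {3}
A1: add {1, 5, 8} — 1 (Max) has 1→3; 5 (Max) has 5→3; 8 (Max) has 8→3.
A2: add {6} — 6 (Max) has 6→5.
A3 = A2; e.g. 0 (Min) can still go to 4. Fixed point.
From 6, successor 5 is in the attractor (rank 1); the other successor 4 is not.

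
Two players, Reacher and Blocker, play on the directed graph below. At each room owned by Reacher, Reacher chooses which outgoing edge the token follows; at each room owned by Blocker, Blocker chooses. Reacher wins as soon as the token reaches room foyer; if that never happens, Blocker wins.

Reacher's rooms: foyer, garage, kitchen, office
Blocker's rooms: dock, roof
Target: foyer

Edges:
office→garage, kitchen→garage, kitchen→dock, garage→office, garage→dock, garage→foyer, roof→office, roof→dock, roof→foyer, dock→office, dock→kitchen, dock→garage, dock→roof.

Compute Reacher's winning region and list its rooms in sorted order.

A0 = {foyer}
A1: add {garage} — garage (Reacher) has garage→foyer.
A2: add {kitchen, office} — office (Reacher) has office→garage; kitchen (Reacher) has kitchen→garage.
A3 = A2; e.g. roof (Blocker) can still go to dock. Fixed point.
Reacher's winning region = {foyer, garage, kitchen, office}.

foyer, garage, kitchen, office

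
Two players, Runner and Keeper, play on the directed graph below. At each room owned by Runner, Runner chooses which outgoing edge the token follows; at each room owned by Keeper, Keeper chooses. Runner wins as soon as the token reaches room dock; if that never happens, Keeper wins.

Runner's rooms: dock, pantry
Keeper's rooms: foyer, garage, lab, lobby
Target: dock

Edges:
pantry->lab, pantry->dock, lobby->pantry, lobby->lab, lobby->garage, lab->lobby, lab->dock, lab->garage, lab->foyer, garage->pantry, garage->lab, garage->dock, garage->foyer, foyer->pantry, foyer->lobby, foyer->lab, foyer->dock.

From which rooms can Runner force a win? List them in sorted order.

dock, pantry

A0 = {dock}
A1: add {pantry} — pantry (Runner) has pantry→dock.
A2 = A1; e.g. lobby (Keeper) can still go to lab. Fixed point.
Runner's winning region = {dock, pantry}.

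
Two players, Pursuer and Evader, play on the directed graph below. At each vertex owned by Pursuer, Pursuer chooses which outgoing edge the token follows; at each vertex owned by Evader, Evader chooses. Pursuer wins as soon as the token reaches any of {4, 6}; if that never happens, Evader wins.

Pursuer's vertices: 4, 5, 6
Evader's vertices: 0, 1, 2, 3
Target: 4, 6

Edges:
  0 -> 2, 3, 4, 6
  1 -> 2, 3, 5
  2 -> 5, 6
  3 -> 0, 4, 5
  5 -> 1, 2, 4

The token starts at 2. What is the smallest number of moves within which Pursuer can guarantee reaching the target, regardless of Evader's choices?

A0 = {4, 6}
A1: add {5} — 5 (Pursuer) has 5→4.
A2: add {2} — 2 (Evader): all of {5, 6} already in.
A3 = A2; e.g. 0 (Evader) can still go to 3. Fixed point.
2 enters the attractor at level 2, so Pursuer can force the target in 2 moves from there.

2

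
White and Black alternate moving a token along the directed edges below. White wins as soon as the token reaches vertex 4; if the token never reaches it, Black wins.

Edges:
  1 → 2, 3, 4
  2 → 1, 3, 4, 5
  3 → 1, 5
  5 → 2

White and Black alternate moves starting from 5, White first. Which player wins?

Track states (vertex, player-to-move).
A0 = {(4,White), (4,Black)}
A1: add {(1,White), (2,White)}.
A2: add {(5,Black)}.
A3: add {(3,White)}.
A4: add {(1,Black)}.
A5 = A4; e.g. (2,Black) stays out. (5,White) never enters ⇒ Black avoids the target.

Black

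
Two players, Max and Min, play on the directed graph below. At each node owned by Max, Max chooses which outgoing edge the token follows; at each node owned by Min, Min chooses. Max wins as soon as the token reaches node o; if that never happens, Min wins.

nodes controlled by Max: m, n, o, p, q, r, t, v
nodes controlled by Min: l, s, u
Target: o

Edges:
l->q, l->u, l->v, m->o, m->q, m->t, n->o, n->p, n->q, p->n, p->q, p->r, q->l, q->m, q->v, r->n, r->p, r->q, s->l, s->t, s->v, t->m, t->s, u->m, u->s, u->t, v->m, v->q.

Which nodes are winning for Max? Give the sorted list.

m, n, o, p, q, r, t, v

A0 = {o}
A1: add {m, n} — m (Max) has m→o; n (Max) has n→o.
A2: add {p, q, r, t, v} — p (Max) has p→n; q (Max) has q→m; r (Max) has r→n; t (Max) has t→m; v (Max) has v→m.
A3 = A2; e.g. l (Min) can still go to u. Fixed point.
Max's winning region = {m, n, o, p, q, r, t, v}.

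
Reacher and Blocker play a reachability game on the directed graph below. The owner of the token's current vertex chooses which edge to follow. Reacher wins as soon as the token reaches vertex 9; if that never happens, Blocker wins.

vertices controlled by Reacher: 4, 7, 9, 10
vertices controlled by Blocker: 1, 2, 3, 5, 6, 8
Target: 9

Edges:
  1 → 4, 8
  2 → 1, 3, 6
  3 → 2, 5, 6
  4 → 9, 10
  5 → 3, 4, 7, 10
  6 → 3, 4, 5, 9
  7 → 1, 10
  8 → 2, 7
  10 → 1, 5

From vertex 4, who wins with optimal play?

Reacher

A0 = {9}
A1: add {4} — 4 (Reacher) has 4→9.
A2 = A1; e.g. 1 (Blocker) can still go to 8. Fixed point.
4 ∈ A1, so Reacher can force the target.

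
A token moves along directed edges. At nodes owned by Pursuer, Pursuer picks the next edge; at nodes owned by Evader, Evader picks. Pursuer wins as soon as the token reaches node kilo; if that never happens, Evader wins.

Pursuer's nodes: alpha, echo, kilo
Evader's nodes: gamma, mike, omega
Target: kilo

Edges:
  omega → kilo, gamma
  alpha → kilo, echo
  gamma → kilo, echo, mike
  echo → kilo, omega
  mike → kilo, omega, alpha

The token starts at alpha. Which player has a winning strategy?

Pursuer

A0 = {kilo}
A1: add {alpha, echo} — alpha (Pursuer) has alpha→kilo; echo (Pursuer) has echo→kilo.
A2 = A1; e.g. omega (Evader) can still go to gamma. Fixed point.
alpha ∈ A1, so Pursuer can force the target.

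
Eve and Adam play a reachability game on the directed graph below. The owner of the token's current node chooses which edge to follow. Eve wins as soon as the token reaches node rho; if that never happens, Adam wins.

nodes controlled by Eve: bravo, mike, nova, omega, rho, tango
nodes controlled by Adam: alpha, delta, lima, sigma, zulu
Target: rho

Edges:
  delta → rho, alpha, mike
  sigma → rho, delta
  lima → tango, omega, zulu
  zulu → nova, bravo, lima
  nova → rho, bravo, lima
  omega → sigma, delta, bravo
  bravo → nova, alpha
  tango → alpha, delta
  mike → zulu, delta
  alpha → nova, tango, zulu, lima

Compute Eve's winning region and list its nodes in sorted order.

bravo, nova, omega, rho

A0 = {rho}
A1: add {nova} — nova (Eve) has nova→rho.
A2: add {bravo} — bravo (Eve) has bravo→nova.
A3: add {omega} — omega (Eve) has omega→bravo.
A4 = A3; e.g. alpha (Adam) can still go to tango. Fixed point.
Eve's winning region = {bravo, nova, omega, rho}.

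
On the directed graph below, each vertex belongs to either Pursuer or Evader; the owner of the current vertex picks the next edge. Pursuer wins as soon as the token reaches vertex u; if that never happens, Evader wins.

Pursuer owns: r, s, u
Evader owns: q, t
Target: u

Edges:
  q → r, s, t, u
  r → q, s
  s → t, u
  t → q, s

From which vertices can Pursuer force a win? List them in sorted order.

A0 = {u}
A1: add {s} — s (Pursuer) has s→u.
A2: add {r} — r (Pursuer) has r→s.
A3 = A2; e.g. q (Evader) can still go to t. Fixed point.
Pursuer's winning region = {r, s, u}.

r, s, u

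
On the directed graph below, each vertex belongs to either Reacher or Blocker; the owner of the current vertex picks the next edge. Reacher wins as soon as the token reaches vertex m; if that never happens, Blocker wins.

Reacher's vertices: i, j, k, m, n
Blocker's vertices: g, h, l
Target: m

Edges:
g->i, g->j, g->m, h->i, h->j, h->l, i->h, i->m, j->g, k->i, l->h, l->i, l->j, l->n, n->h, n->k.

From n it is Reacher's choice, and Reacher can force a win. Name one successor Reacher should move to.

k

A0 = {m}
A1: add {i} — i (Reacher) has i→m.
A2: add {k} — k (Reacher) has k→i.
A3: add {n} — n (Reacher) has n→k.
A4 = A3; e.g. g (Blocker) can still go to j. Fixed point.
From n, successor k is in the attractor (rank 2); the other successor h is not.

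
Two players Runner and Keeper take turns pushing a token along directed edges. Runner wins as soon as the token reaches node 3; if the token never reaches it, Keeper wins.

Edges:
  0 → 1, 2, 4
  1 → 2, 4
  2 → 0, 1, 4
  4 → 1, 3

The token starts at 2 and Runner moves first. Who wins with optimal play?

Keeper

Track states (vertex, player-to-move).
A0 = {(3,Runner), (3,Keeper)}
A1: add {(4,Runner)}.
A2 = A1; e.g. (0,Runner) stays out. (2,Runner) never enters ⇒ Keeper avoids the target.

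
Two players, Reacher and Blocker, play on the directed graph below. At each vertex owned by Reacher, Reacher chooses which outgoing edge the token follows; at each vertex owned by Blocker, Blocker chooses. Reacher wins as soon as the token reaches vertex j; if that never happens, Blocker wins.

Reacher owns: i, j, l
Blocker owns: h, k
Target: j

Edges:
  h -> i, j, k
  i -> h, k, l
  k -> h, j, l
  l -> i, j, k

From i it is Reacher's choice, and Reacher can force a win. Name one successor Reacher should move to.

l

A0 = {j}
A1: add {l} — l (Reacher) has l→j.
A2: add {i} — i (Reacher) has i→l.
A3 = A2; e.g. h (Blocker) can still go to k. Fixed point.
From i, successor l is in the attractor (rank 1); the other successors h, k are not.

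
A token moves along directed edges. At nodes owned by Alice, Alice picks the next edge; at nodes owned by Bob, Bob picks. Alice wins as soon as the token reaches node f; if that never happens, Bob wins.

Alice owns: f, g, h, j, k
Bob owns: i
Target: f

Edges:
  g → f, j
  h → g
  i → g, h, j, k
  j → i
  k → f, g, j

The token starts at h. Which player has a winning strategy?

Alice

A0 = {f}
A1: add {g, k} — g (Alice) has g→f; k (Alice) has k→f.
A2: add {h} — h (Alice) has h→g.
A3 = A2; e.g. i (Bob) can still go to j. Fixed point.
h ∈ A2, so Alice can force the target.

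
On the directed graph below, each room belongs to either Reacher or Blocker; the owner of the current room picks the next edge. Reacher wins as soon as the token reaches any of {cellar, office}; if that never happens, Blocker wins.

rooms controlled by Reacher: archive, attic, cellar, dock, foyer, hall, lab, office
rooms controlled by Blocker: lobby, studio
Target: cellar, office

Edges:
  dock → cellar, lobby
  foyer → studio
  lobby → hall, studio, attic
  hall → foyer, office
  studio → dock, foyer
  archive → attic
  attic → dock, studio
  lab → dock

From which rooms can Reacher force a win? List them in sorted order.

archive, attic, cellar, dock, hall, lab, office

A0 = {cellar, office}
A1: add {dock, hall} — dock (Reacher) has dock→cellar; hall (Reacher) has hall→office.
A2: add {attic, lab} — attic (Reacher) has attic→dock; lab (Reacher) has lab→dock.
A3: add {archive} — archive (Reacher) has archive→attic.
A4 = A3; e.g. foyer (Reacher) has no edge into A3. Fixed point.
Reacher's winning region = {archive, attic, cellar, dock, hall, lab, office}.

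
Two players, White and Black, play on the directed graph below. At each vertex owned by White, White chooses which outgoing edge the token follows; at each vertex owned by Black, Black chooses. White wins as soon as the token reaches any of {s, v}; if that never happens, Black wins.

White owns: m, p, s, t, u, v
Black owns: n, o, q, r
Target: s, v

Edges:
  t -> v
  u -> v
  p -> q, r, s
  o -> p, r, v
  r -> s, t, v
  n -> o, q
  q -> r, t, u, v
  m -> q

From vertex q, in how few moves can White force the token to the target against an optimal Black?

3

A0 = {s, v}
A1: add {p, t, u} — p (White) has p→s; t (White) has t→v; u (White) has u→v.
A2: add {r} — r (Black): all of {s, t, v} already in.
A3: add {o, q} — o (Black): all of {p, r, v} already in; q (Black): all of {r, t, u, v} already in.
q enters the attractor at level 3, so White can force the target in 3 moves from there.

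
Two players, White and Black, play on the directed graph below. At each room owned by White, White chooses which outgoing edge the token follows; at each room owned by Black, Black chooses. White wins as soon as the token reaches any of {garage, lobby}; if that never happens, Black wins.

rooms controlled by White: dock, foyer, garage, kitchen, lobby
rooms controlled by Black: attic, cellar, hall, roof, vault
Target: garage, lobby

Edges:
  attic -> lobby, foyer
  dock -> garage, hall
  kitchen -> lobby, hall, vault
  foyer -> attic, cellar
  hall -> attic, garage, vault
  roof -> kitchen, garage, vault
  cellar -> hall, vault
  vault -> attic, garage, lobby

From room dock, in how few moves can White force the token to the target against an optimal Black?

1

A0 = {garage, lobby}
A1: add {dock, kitchen} — dock (White) has dock→garage; kitchen (White) has kitchen→lobby.
A2 = A1; e.g. attic (Black) can still go to foyer. Fixed point.
dock enters the attractor at level 1, so White can force the target in 1 move from there.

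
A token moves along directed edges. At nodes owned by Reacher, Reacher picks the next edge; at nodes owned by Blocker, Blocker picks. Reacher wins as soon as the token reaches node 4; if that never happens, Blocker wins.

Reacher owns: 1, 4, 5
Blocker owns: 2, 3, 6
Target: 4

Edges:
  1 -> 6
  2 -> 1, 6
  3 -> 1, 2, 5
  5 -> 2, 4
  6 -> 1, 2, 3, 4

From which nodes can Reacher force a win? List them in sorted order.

4, 5

A0 = {4}
A1: add {5} — 5 (Reacher) has 5→4.
A2 = A1; e.g. 1 (Reacher) has no edge into A1. Fixed point.
Reacher's winning region = {4, 5}.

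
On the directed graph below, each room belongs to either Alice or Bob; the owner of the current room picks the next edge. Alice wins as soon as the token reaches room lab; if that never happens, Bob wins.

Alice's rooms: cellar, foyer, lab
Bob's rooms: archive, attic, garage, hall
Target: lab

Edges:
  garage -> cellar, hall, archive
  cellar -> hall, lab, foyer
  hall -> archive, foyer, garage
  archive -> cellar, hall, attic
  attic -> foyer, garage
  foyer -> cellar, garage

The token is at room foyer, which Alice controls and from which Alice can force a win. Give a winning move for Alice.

cellar

A0 = {lab}
A1: add {cellar} — cellar (Alice) has cellar→lab.
A2: add {foyer} — foyer (Alice) has foyer→cellar.
A3 = A2; e.g. hall (Bob) can still go to archive. Fixed point.
From foyer, successor cellar is in the attractor (rank 1); the other successor garage is not.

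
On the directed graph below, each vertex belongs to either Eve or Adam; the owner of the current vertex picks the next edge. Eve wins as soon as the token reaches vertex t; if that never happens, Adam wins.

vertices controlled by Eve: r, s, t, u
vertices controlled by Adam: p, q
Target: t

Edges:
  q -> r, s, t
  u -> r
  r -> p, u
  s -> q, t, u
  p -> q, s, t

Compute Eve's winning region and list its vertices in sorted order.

s, t

A0 = {t}
A1: add {s} — s (Eve) has s→t.
A2 = A1; e.g. p (Adam) can still go to q. Fixed point.
Eve's winning region = {s, t}.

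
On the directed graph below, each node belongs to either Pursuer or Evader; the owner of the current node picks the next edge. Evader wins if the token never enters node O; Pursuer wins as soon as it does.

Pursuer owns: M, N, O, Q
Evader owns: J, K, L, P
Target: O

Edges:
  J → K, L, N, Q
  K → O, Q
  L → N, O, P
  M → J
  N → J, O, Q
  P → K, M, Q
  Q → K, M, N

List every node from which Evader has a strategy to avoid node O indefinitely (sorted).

A0 = {O}
A1: add {N} — N (Pursuer) has N→O.
A2: add {Q} — Q (Pursuer) has Q→N.
A3: add {K} — K (Evader): all of {O, Q} already in.
A4 = A3; e.g. J (Evader) can still go to L. Fixed point.
Pursuer's attractor = {K, N, O, Q}; Evader avoids the target exactly from the complement.

J, L, M, P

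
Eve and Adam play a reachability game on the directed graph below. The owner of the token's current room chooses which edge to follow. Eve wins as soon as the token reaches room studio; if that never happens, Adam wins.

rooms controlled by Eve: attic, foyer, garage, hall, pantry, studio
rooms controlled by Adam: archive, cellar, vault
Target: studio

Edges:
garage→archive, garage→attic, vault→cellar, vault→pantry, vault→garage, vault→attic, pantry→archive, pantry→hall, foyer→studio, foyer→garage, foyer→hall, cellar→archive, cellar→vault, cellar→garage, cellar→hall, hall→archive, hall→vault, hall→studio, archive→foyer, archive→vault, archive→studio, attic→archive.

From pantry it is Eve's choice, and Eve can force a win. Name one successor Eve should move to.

A0 = {studio}
A1: add {foyer, hall} — foyer (Eve) has foyer→studio; hall (Eve) has hall→studio.
A2: add {pantry} — pantry (Eve) has pantry→hall.
A3 = A2; e.g. cellar (Adam) can still go to archive. Fixed point.
From pantry, successor hall is in the attractor (rank 1); the other successor archive is not.

hall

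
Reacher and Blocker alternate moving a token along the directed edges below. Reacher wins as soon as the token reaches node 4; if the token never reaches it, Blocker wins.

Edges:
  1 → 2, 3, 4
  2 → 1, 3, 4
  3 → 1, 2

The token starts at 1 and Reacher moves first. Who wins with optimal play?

Reacher

Track states (vertex, player-to-move).
A0 = {(4,Reacher), (4,Blocker)}
A1: add {(1,Reacher), (2,Reacher)}.
(1,Reacher) ∈ A1 ⇒ Reacher forces the target.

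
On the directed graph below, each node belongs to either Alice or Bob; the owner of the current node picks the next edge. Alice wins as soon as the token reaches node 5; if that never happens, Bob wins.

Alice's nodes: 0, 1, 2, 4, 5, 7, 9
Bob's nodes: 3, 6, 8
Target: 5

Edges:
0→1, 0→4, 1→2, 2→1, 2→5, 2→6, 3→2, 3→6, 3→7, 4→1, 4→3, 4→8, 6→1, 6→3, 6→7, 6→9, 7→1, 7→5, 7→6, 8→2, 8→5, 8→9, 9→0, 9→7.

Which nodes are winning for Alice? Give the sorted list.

A0 = {5}
A1: add {2, 7} — 2 (Alice) has 2→5; 7 (Alice) has 7→5.
A2: add {1, 9} — 1 (Alice) has 1→2; 9 (Alice) has 9→7.
A3: add {0, 4, 8} — 0 (Alice) has 0→1; 4 (Alice) has 4→1; 8 (Bob): all of {2, 5, 9} already in.
A4 = A3; e.g. 3 (Bob) can still go to 6. Fixed point.
Alice's winning region = {0, 1, 2, 4, 5, 7, 8, 9}.

0, 1, 2, 4, 5, 7, 8, 9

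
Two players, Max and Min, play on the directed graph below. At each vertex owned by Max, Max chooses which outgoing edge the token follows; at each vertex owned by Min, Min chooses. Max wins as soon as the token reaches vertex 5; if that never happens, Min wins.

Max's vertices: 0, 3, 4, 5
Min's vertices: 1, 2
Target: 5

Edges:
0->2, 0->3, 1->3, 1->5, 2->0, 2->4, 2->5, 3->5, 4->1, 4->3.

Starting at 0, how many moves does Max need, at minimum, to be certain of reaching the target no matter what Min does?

2

A0 = {5}
A1: add {3} — 3 (Max) has 3→5.
A2: add {0, 1, 4} — 0 (Max) has 0→3; 1 (Min): all of {3, 5} already in; 4 (Max) has 4→3.
0 enters the attractor at level 2, so Max can force the target in 2 moves from there.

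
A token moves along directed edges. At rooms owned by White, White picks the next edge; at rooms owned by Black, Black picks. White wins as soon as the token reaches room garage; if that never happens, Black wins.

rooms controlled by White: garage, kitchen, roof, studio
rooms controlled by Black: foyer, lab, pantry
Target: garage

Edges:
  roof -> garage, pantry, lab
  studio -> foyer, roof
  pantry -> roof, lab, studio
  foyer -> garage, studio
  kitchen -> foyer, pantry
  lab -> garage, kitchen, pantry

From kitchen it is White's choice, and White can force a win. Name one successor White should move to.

foyer

A0 = {garage}
A1: add {roof} — roof (White) has roof→garage.
A2: add {studio} — studio (White) has studio→roof.
A3: add {foyer} — foyer (Black): all of {garage, studio} already in.
A4: add {kitchen} — kitchen (White) has kitchen→foyer.
A5 = A4; e.g. pantry (Black) can still go to lab. Fixed point.
From kitchen, successor foyer is in the attractor (rank 3); the other successor pantry is not.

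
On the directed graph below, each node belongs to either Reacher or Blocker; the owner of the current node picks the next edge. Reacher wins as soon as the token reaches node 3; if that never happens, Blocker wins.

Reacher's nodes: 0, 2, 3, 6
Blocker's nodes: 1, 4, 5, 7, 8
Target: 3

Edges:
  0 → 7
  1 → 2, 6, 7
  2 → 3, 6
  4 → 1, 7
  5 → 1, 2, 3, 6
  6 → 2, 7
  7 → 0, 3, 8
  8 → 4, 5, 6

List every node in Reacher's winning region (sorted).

2, 3, 6

A0 = {3}
A1: add {2} — 2 (Reacher) has 2→3.
A2: add {6} — 6 (Reacher) has 6→2.
A3 = A2; e.g. 0 (Reacher) has no edge into A2. Fixed point.
Reacher's winning region = {2, 3, 6}.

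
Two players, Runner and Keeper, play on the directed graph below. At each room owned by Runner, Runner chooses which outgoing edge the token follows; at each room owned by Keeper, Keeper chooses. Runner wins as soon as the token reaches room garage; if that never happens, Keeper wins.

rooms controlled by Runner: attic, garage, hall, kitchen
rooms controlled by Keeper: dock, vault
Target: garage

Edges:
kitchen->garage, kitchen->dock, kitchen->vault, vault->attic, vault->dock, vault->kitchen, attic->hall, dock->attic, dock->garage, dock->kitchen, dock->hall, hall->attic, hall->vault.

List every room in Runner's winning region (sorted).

garage, kitchen

A0 = {garage}
A1: add {kitchen} — kitchen (Runner) has kitchen→garage.
A2 = A1; e.g. attic (Runner) has no edge into A1. Fixed point.
Runner's winning region = {garage, kitchen}.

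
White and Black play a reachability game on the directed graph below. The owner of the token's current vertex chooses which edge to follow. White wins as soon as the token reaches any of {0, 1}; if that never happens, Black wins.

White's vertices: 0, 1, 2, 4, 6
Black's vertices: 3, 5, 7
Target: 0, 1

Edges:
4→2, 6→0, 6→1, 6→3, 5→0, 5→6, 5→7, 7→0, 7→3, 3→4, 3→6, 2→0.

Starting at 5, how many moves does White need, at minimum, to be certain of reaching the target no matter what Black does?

A0 = {0, 1}
A1: add {2, 6} — 2 (White) has 2→0; 6 (White) has 6→0.
A2: add {4} — 4 (White) has 4→2.
A3: add {3} — 3 (Black): all of {4, 6} already in.
A4: add {7} — 7 (Black): all of {0, 3} already in.
A5: add {5} — 5 (Black): all of {0, 6, 7} already in.
A5 = all vertices. Fixed point.
5 enters the attractor at level 5, so White can force the target in 5 moves from there.

5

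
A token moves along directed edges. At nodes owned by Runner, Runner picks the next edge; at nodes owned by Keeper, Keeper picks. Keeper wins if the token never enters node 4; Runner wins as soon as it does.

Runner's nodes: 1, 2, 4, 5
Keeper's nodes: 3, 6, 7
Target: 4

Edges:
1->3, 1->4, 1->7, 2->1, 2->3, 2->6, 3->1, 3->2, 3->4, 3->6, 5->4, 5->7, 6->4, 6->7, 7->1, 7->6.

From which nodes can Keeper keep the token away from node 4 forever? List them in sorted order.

3, 6, 7

A0 = {4}
A1: add {1, 5} — 1 (Runner) has 1→4; 5 (Runner) has 5→4.
A2: add {2} — 2 (Runner) has 2→1.
A3 = A2; e.g. 3 (Keeper) can still go to 6. Fixed point.
Runner's attractor = {1, 2, 4, 5}; Keeper avoids the target exactly from the complement.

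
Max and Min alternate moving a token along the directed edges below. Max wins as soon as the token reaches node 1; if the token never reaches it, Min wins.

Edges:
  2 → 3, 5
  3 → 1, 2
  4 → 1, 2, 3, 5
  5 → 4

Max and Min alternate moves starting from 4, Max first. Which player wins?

Track states (vertex, player-to-move).
A0 = {(1,Max), (1,Min)}
A1: add {(3,Max), (4,Max)}.
(4,Max) ∈ A1 ⇒ Max forces the target.

Max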